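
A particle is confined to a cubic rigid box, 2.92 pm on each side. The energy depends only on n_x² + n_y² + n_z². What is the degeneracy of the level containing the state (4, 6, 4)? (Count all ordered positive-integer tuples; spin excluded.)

The level has n_x² + n_y² + n_z² = 68. The ordered positive-integer solutions are (4, 4, 6), (4, 6, 4), (6, 4, 4).
That gives 3 states.

degeneracy = 3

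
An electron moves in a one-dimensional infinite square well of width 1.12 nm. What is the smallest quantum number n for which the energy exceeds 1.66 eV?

E_1 = h²/(8m_eL²) = 4.803×10^-20 J = 0.2998 eV.
Need n² > 1.66/0.2998 = 5.537, i.e. n > 2.353.
The smallest integer satisfying this is n = 3.

n = 3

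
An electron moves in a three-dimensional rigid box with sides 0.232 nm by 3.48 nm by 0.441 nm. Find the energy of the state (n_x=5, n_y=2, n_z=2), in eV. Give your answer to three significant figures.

E = 183 eV

For a 3D rectangular well E = (h²/8m_e)·Σ n_i²/L_i² = (6.626×10^-34)²/(8·9.109×10^-31) · [5²/(0.232 nm)² + 2²/(3.48 nm)² + 2²/(0.441 nm)²].
Evaluating gives E = 2.924×10^-17 J = 183 eV.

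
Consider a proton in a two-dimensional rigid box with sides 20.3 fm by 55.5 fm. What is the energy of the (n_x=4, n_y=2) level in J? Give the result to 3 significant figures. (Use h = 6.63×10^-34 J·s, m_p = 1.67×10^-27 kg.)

For a 2D rectangular well E = (h²/8m_p)·Σ n_i²/L_i² = (6.63×10^-34)²/(8·1.67×10^-27) · [4²/(20.3 fm)² + 2²/(55.5 fm)²].
Evaluating gives E = 1.32×10^-12 J.

E = 1.32×10^-12 J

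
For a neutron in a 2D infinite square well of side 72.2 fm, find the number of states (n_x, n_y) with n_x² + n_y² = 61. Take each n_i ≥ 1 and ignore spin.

degeneracy = 2

The level has n_x² + n_y² = 61. The ordered positive-integer solutions are (5, 6), (6, 5).
That gives 2 states.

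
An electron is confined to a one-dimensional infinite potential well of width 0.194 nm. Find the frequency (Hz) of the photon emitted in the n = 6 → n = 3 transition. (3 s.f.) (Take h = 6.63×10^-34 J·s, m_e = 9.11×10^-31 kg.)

E_1 = h²/(8m_eL²) = 1.603×10^-18 J and ΔE = (6² − 3²)E_1 = 4.328×10^-17 J.
f = ΔE/h = 4.328×10^-17/6.63×10^-34 = 6.53×10^16 Hz.

f = 6.53×10^16 Hz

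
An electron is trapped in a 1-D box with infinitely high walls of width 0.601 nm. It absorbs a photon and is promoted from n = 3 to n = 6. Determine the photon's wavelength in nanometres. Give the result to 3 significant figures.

E_1 = h²/(8m_eL²) = 1.668×10^-19 J, so ΔE = (6² − 3²)E_1 = 4.504×10^-18 J.
λ = hc/ΔE = (6.626×10^-34·2.998×10^8)/4.504×10^-18 = 4.41×10^-8 m = 44.1 nm.

λ = 44.1 nm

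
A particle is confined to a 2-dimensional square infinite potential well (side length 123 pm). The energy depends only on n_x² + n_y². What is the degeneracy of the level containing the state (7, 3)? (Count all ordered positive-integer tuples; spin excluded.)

The level has n_x² + n_y² = 58. The ordered positive-integer solutions are (3, 7), (7, 3).
That gives 2 states.

degeneracy = 2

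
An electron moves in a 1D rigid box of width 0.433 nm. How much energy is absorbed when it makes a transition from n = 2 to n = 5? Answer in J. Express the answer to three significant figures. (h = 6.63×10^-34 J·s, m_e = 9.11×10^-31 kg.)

|ΔE| = 6.76×10^-18 J

E_1 = h²/(8m_eL²) = 3.217×10^-19 J.
|ΔE| = |2² − 5²|·E_1 = 21·3.217×10^-19 J = 6.76×10^-18 J.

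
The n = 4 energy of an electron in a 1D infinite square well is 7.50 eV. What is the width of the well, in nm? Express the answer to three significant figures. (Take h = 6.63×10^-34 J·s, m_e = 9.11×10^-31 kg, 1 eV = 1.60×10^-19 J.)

From E_n = n²h²/(8m_eL²), L = n·h/√(8m_eE_n).
E_4 = 7.50 eV = 1.200×10^-18 J, so L = 4·6.63×10^-34/√(8·9.11×10^-31·1.200×10^-18) = 8.97×10^-10 m = 0.897 nm.

L = 0.897 nm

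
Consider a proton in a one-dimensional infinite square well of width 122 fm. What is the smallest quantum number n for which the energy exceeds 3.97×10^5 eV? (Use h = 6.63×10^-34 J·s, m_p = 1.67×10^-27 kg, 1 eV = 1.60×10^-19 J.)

E_1 = h²/(8m_pL²) = 2.211×10^-15 J = 1.382×10^4 eV.
Need n² > 3.97×10^5/1.382×10^4 = 28.73, i.e. n > 5.360.
The smallest integer satisfying this is n = 6.

n = 6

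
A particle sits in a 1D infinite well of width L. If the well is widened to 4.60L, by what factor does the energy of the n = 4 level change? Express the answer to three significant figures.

0.0473

E_n ∝ 1/L², so the energy scales by 1/4.60² = 0.0473.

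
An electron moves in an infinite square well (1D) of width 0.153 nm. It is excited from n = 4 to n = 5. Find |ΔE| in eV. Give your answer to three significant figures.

E_1 = h²/(8m_eL²) = 2.574×10^-18 J.
|ΔE| = |4² − 5²|·E_1 = 9·2.574×10^-18 J = 2.317×10^-17 J = 145 eV.

|ΔE| = 145 eV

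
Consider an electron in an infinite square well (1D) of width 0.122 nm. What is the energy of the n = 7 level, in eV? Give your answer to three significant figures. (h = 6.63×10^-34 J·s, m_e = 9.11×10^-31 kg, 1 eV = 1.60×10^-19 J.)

For an infinite well E_n = n²h²/(8m_eL²), so E_1 = h²/(8m_eL²) = (6.63×10^-34)²/(8·9.11×10^-31·(1.22×10^-10 m)²) = 4.052×10^-18 J.
Then E_7 = 7²·E_1 = 49·4.052×10^-18 J = 1.985×10^-16 J.
Converting, E_7 = 1.985×10^-16 J / (1.60×10^-19 J/eV) = 1.24×10^3 eV.

E_7 = 1.24×10^3 eV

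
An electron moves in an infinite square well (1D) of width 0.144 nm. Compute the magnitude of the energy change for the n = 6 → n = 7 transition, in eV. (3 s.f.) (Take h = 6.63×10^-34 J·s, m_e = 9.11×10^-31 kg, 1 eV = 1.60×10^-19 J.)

|ΔE| = 236 eV

E_1 = h²/(8m_eL²) = 2.909×10^-18 J.
|ΔE| = |6² − 7²|·E_1 = 13·2.909×10^-18 J = 3.782×10^-17 J = 236 eV.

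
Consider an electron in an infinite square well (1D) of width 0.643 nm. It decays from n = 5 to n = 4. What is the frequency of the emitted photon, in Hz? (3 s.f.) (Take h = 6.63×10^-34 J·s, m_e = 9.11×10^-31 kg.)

f = 1.98×10^15 Hz

E_1 = h²/(8m_eL²) = 1.459×10^-19 J and ΔE = (5² − 4²)E_1 = 1.313×10^-18 J.
f = ΔE/h = 1.313×10^-18/6.63×10^-34 = 1.98×10^15 Hz.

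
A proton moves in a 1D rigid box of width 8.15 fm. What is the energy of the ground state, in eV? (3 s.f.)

E_1 = 3.08×10^6 eV

For an infinite well E_n = n²h²/(8m_pL²), so E_1 = h²/(8m_pL²) = (6.626×10^-34)²/(8·1.673×10^-27·(8.15×10^-15 m)²) = 4.939×10^-13 J.
Converting, E_1 = 4.939×10^-13 J / (1.602×10^-19 J/eV) = 3.08×10^6 eV.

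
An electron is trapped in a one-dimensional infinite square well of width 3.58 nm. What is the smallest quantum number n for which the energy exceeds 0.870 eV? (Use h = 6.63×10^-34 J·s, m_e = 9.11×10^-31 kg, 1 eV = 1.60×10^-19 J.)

E_1 = h²/(8m_eL²) = 4.706×10^-21 J = 0.02941 eV.
Need n² > 0.870/0.02941 = 29.58, i.e. n > 5.439.
The smallest integer satisfying this is n = 6.

n = 6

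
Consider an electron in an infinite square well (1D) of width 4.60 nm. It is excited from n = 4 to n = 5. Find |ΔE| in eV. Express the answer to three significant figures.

E_1 = h²/(8m_eL²) = 2.847×10^-21 J.
|ΔE| = |4² − 5²|·E_1 = 9·2.847×10^-21 J = 2.562×10^-20 J = 0.160 eV.

|ΔE| = 0.160 eV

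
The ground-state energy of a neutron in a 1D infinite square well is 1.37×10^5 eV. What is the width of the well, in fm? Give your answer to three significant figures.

From E_n = n²h²/(8m_nL²), L = n·h/√(8m_nE_n).
E_1 = 1.37×10^5 eV = 2.195×10^-14 J, so L = 1·6.626×10^-34/√(8·1.675×10^-27·2.195×10^-14) = 3.86×10^-14 m = 38.6 fm.

L = 38.6 fm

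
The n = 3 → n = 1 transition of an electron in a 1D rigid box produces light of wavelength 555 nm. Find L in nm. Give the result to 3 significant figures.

The photon carries ΔE = hc/λ = 6.626×10^-34·2.998×10^8/5.55×10^-7 m = 3.579×10^-19 J.
Since ΔE = (3² − 1²)E_1, E_1 = 4.474×10^-20 J, and L = h/√(8m_eE_1) = 1.16×10^-9 m = 1.16 nm.

L = 1.16 nm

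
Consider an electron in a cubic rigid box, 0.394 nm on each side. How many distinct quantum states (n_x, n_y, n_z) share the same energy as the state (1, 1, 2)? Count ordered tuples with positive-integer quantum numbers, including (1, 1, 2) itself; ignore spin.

degeneracy = 3

The level has n_x² + n_y² + n_z² = 6. The ordered positive-integer solutions are (1, 1, 2), (1, 2, 1), (2, 1, 1).
That gives 3 states.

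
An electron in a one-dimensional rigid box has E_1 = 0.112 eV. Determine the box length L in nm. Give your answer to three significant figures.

L = 1.83 nm

From E_n = n²h²/(8m_eL²), L = n·h/√(8m_eE_n).
E_1 = 0.112 eV = 1.794×10^-20 J, so L = 1·6.626×10^-34/√(8·9.109×10^-31·1.794×10^-20) = 1.83×10^-9 m = 1.83 nm.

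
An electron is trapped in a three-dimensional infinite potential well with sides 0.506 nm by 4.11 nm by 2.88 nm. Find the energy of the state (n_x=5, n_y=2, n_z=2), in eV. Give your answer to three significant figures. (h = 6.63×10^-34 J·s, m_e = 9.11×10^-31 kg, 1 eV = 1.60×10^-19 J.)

For a 3D rectangular well E = (h²/8m_e)·Σ n_i²/L_i² = (6.63×10^-34)²/(8·9.11×10^-31) · [5²/(0.506 nm)² + 2²/(4.11 nm)² + 2²/(2.88 nm)²].
Evaluating gives E = 5.933×10^-18 J = 37.1 eV.

E = 37.1 eV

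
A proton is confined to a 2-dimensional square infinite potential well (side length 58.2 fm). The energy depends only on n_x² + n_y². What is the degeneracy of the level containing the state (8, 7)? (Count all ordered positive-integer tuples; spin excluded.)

The level has n_x² + n_y² = 113. The ordered positive-integer solutions are (7, 8), (8, 7).
That gives 2 states.

degeneracy = 2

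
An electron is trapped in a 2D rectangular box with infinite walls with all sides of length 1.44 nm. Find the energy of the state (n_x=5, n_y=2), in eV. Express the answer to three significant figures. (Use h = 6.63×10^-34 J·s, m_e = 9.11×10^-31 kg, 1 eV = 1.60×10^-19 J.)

For a 2D rectangular well E = (h²/8m_e)·Σ n_i²/L_i² = (6.63×10^-34)²/(8·9.11×10^-31) · [5²/(1.44 nm)² + 2²/(1.44 nm)²].
Evaluating gives E = 8.435×10^-19 J = 5.27 eV.

E = 5.27 eV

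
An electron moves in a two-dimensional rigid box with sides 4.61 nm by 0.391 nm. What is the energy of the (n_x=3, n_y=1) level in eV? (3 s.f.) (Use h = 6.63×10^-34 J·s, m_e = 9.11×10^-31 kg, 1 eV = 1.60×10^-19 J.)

For a 2D rectangular well E = (h²/8m_e)·Σ n_i²/L_i² = (6.63×10^-34)²/(8·9.11×10^-31) · [3²/(4.61 nm)² + 1²/(0.391 nm)²].
Evaluating gives E = 4.201×10^-19 J = 2.63 eV.

E = 2.63 eV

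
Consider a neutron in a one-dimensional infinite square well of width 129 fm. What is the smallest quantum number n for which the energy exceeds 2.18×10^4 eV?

E_1 = h²/(8m_nL²) = 1.969×10^-15 J = 1.229×10^4 eV.
Need n² > 2.18×10^4/1.229×10^4 = 1.774, i.e. n > 1.332.
The smallest integer satisfying this is n = 2.

n = 2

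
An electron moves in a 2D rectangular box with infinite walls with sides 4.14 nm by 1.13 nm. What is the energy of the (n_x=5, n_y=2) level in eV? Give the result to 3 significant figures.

E = 1.73 eV

For a 2D rectangular well E = (h²/8m_e)·Σ n_i²/L_i² = (6.626×10^-34)²/(8·9.109×10^-31) · [5²/(4.14 nm)² + 2²/(1.13 nm)²].
Evaluating gives E = 2.766×10^-19 J = 1.73 eV.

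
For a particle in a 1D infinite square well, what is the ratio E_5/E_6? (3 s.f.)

0.694

E_n ∝ n², so E_5/E_6 = 5²/6² = 25/36 = 0.694.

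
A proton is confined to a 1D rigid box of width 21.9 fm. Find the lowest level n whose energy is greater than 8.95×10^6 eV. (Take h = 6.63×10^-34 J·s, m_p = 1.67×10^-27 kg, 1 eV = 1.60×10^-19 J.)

E_1 = h²/(8m_pL²) = 6.860×10^-14 J = 4.288×10^5 eV.
Need n² > 8.95×10^6/4.288×10^5 = 20.87, i.e. n > 4.568.
The smallest integer satisfying this is n = 5.

n = 5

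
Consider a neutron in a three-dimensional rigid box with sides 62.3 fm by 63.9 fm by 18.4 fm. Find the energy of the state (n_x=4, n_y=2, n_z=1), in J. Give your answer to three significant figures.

E = 2.64×10^-13 J

For a 3D rectangular well E = (h²/8m_n)·Σ n_i²/L_i² = (6.626×10^-34)²/(8·1.675×10^-27) · [4²/(62.3 fm)² + 2²/(63.9 fm)² + 1²/(18.4 fm)²].
Evaluating gives E = 2.64×10^-13 J.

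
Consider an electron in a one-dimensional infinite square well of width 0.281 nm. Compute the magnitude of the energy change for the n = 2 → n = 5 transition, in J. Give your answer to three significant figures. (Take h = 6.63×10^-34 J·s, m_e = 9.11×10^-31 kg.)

E_1 = h²/(8m_eL²) = 7.638×10^-19 J.
|ΔE| = |2² − 5²|·E_1 = 21·7.638×10^-19 J = 1.60×10^-17 J.

|ΔE| = 1.60×10^-17 J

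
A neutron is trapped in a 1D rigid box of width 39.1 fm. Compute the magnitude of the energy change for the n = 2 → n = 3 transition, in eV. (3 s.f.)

|ΔE| = 6.69×10^5 eV

E_1 = h²/(8m_nL²) = 2.143×10^-14 J.
|ΔE| = |2² − 3²|·E_1 = 5·2.143×10^-14 J = 1.072×10^-13 J = 6.69×10^5 eV.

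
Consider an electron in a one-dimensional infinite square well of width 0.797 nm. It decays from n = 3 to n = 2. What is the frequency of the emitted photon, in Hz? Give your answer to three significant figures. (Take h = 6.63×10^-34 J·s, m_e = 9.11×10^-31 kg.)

E_1 = h²/(8m_eL²) = 9.495×10^-20 J and ΔE = (3² − 2²)E_1 = 4.748×10^-19 J.
f = ΔE/h = 4.748×10^-19/6.63×10^-34 = 7.16×10^14 Hz.

f = 7.16×10^14 Hz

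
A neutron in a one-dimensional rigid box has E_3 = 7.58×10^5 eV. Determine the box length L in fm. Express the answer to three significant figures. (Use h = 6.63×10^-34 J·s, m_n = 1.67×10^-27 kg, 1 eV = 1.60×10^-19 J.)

L = 49.4 fm

From E_n = n²h²/(8m_nL²), L = n·h/√(8m_nE_n).
E_3 = 7.58×10^5 eV = 1.213×10^-13 J, so L = 3·6.63×10^-34/√(8·1.67×10^-27·1.213×10^-13) = 4.94×10^-14 m = 49.4 fm.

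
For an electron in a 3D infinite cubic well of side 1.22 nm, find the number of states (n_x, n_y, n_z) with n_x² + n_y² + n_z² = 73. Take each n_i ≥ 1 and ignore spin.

degeneracy = 3

The level has n_x² + n_y² + n_z² = 73. The ordered positive-integer solutions are (1, 6, 6), (6, 1, 6), (6, 6, 1).
That gives 3 states.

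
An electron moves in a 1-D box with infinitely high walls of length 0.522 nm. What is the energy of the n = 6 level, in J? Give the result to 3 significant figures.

For an infinite well E_n = n²h²/(8m_eL²), so E_1 = h²/(8m_eL²) = (6.626×10^-34)²/(8·9.109×10^-31·(5.22×10^-10 m)²) = 2.211×10^-19 J.
Then E_6 = 6²·E_1 = 36·2.211×10^-19 J = 7.96×10^-18 J.

E_6 = 7.96×10^-18 J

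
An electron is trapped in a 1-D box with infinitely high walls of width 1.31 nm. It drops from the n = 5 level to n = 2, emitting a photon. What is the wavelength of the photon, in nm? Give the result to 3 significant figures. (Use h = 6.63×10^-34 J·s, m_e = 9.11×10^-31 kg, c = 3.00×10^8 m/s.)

E_1 = h²/(8m_eL²) = 3.515×10^-20 J, so ΔE = (5² − 2²)E_1 = 7.381×10^-19 J.
λ = hc/ΔE = (6.63×10^-34·3.00×10^8)/7.381×10^-19 = 2.69×10^-7 m = 269 nm.

λ = 269 nm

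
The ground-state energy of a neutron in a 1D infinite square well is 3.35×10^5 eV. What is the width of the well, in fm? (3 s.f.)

L = 24.7 fm

From E_n = n²h²/(8m_nL²), L = n·h/√(8m_nE_n).
E_1 = 3.35×10^5 eV = 5.367×10^-14 J, so L = 1·6.626×10^-34/√(8·1.675×10^-27·5.367×10^-14) = 2.47×10^-14 m = 24.7 fm.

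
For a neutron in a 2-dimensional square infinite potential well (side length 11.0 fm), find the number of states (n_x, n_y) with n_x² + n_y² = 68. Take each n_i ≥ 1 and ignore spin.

The level has n_x² + n_y² = 68. The ordered positive-integer solutions are (2, 8), (8, 2).
That gives 2 states.

degeneracy = 2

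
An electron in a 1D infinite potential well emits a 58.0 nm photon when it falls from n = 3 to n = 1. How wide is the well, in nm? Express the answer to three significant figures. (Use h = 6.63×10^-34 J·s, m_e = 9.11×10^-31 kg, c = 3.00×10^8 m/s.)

The photon carries ΔE = hc/λ = 6.63×10^-34·3.00×10^8/5.80×10^-8 m = 3.429×10^-18 J.
Since ΔE = (3² − 1²)E_1, E_1 = 4.286×10^-19 J, and L = h/√(8m_eE_1) = 3.75×10^-10 m = 0.375 nm.

L = 0.375 nm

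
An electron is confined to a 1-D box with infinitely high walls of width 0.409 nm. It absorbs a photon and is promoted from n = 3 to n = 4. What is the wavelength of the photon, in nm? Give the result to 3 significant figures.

E_1 = h²/(8m_eL²) = 3.602×10^-19 J, so ΔE = (4² − 3²)E_1 = 2.521×10^-18 J.
λ = hc/ΔE = (6.626×10^-34·2.998×10^8)/2.521×10^-18 = 7.88×10^-8 m = 78.8 nm.

λ = 78.8 nm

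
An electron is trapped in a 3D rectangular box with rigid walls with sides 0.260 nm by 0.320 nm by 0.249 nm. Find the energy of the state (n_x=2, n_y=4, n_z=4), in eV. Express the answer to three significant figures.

E = 178 eV

For a 3D rectangular well E = (h²/8m_e)·Σ n_i²/L_i² = (6.626×10^-34)²/(8·9.109×10^-31) · [2²/(0.260 nm)² + 4²/(0.320 nm)² + 4²/(0.249 nm)²].
Evaluating gives E = 2.853×10^-17 J = 178 eV.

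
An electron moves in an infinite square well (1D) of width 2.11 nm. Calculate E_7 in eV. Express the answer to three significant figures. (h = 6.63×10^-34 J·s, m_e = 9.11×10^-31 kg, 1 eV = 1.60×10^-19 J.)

For an infinite well E_n = n²h²/(8m_eL²), so E_1 = h²/(8m_eL²) = (6.63×10^-34)²/(8·9.11×10^-31·(2.11×10^-9 m)²) = 1.355×10^-20 J.
Then E_7 = 7²·E_1 = 49·1.355×10^-20 J = 6.640×10^-19 J.
Converting, E_7 = 6.640×10^-19 J / (1.60×10^-19 J/eV) = 4.15 eV.

E_7 = 4.15 eV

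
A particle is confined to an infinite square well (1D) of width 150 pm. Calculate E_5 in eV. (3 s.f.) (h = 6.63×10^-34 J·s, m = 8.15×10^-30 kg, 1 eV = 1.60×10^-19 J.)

E_5 = 46.8 eV

For an infinite well E_n = n²h²/(8mL²), so E_1 = h²/(8mL²) = (6.63×10^-34)²/(8·8.15×10^-30·(1.50×10^-10 m)²) = 2.996×10^-19 J.
Then E_5 = 5²·E_1 = 25·2.996×10^-19 J = 7.490×10^-18 J.
Converting, E_5 = 7.490×10^-18 J / (1.60×10^-19 J/eV) = 46.8 eV.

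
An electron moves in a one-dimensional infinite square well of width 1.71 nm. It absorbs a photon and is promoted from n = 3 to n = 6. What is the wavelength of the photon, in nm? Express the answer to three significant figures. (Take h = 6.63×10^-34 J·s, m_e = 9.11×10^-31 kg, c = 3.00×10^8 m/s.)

E_1 = h²/(8m_eL²) = 2.063×10^-20 J, so ΔE = (6² − 3²)E_1 = 5.570×10^-19 J.
λ = hc/ΔE = (6.63×10^-34·3.00×10^8)/5.570×10^-19 = 3.57×10^-7 m = 357 nm.

λ = 357 nm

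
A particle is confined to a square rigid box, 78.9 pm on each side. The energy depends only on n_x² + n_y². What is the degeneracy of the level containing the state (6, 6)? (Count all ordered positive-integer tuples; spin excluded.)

degeneracy = 1

The level has n_x² + n_y² = 72. The ordered positive-integer solutions are (6, 6).
That gives 1 state.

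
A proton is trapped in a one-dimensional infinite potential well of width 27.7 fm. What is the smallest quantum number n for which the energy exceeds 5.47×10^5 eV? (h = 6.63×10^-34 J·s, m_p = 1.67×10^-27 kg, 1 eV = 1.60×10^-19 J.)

E_1 = h²/(8m_pL²) = 4.288×10^-14 J = 2.680×10^5 eV.
Need n² > 5.47×10^5/2.680×10^5 = 2.041, i.e. n > 1.429.
The smallest integer satisfying this is n = 2.

n = 2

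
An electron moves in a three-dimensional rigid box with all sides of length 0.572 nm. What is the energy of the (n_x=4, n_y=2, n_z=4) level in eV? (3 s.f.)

E = 41.4 eV

For a 3D rectangular well E = (h²/8m_e)·Σ n_i²/L_i² = (6.626×10^-34)²/(8·9.109×10^-31) · [4²/(0.572 nm)² + 2²/(0.572 nm)² + 4²/(0.572 nm)²].
Evaluating gives E = 6.629×10^-18 J = 41.4 eV.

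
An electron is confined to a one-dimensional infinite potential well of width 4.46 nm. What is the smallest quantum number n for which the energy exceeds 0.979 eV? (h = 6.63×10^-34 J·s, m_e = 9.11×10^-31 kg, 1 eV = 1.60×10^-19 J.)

E_1 = h²/(8m_eL²) = 3.032×10^-21 J = 0.01895 eV.
Need n² > 0.979/0.01895 = 51.66, i.e. n > 7.187.
The smallest integer satisfying this is n = 8.

n = 8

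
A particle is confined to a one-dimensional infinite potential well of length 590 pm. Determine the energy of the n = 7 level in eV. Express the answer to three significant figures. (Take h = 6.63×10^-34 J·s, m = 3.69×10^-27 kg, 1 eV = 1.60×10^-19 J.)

E_7 = 0.0131 eV

For an infinite well E_n = n²h²/(8mL²), so E_1 = h²/(8mL²) = (6.63×10^-34)²/(8·3.69×10^-27·(5.90×10^-10 m)²) = 4.278×10^-23 J.
Then E_7 = 7²·E_1 = 49·4.278×10^-23 J = 2.096×10^-21 J.
Converting, E_7 = 2.096×10^-21 J / (1.60×10^-19 J/eV) = 0.0131 eV.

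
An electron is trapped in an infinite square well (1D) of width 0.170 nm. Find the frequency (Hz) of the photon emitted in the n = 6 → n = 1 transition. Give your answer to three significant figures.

E_1 = h²/(8m_eL²) = 2.085×10^-18 J and ΔE = (6² − 1²)E_1 = 7.298×10^-17 J.
f = ΔE/h = 7.298×10^-17/6.626×10^-34 = 1.10×10^17 Hz.

f = 1.10×10^17 Hz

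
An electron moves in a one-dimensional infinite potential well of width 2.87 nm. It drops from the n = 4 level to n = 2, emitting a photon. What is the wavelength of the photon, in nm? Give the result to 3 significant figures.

E_1 = h²/(8m_eL²) = 7.314×10^-21 J, so ΔE = (4² − 2²)E_1 = 8.777×10^-20 J.
λ = hc/ΔE = (6.626×10^-34·2.998×10^8)/8.777×10^-20 = 2.26×10^-6 m = 2.26×10^3 nm.

λ = 2.26×10^3 nm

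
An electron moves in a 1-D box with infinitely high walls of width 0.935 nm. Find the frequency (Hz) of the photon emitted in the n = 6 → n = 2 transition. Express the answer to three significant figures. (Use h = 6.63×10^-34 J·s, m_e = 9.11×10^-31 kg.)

f = 3.33×10^15 Hz

E_1 = h²/(8m_eL²) = 6.899×10^-20 J and ΔE = (6² − 2²)E_1 = 2.208×10^-18 J.
f = ΔE/h = 2.208×10^-18/6.63×10^-34 = 3.33×10^15 Hz.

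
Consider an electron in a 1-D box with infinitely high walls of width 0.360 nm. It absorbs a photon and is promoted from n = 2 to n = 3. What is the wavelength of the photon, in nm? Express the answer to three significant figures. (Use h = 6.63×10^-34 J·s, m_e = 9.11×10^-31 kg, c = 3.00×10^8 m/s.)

E_1 = h²/(8m_eL²) = 4.654×10^-19 J, so ΔE = (3² − 2²)E_1 = 2.327×10^-18 J.
λ = hc/ΔE = (6.63×10^-34·3.00×10^8)/2.327×10^-18 = 8.55×10^-8 m = 85.5 nm.

λ = 85.5 nm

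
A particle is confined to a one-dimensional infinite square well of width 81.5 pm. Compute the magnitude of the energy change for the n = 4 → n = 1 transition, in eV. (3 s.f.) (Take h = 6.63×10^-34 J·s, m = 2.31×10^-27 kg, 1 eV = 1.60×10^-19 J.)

E_1 = h²/(8mL²) = 3.581×10^-21 J.
|ΔE| = |4² − 1²|·E_1 = 15·3.581×10^-21 J = 5.372×10^-20 J = 0.336 eV.

|ΔE| = 0.336 eV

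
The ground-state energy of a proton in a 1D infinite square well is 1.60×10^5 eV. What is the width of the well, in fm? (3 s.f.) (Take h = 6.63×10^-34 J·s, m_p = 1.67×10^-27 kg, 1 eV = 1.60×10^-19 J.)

L = 35.9 fm

From E_n = n²h²/(8m_pL²), L = n·h/√(8m_pE_n).
E_1 = 1.60×10^5 eV = 2.560×10^-14 J, so L = 1·6.63×10^-34/√(8·1.67×10^-27·2.560×10^-14) = 3.59×10^-14 m = 35.9 fm.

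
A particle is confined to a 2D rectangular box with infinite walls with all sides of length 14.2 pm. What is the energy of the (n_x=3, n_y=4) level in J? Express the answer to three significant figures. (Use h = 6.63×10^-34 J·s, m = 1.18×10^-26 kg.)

For a 2D rectangular well E = (h²/8m)·Σ n_i²/L_i² = (6.63×10^-34)²/(8·1.18×10^-26) · [3²/(14.2 pm)² + 4²/(14.2 pm)²].
Evaluating gives E = 5.77×10^-19 J.

E = 5.77×10^-19 J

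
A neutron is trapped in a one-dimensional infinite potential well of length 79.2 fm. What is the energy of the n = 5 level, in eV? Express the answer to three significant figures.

E_5 = 8.15×10^5 eV

For an infinite well E_n = n²h²/(8m_nL²), so E_1 = h²/(8m_nL²) = (6.626×10^-34)²/(8·1.675×10^-27·(7.92×10^-14 m)²) = 5.223×10^-15 J.
Then E_5 = 5²·E_1 = 25·5.223×10^-15 J = 1.306×10^-13 J.
Converting, E_5 = 1.306×10^-13 J / (1.602×10^-19 J/eV) = 8.15×10^5 eV.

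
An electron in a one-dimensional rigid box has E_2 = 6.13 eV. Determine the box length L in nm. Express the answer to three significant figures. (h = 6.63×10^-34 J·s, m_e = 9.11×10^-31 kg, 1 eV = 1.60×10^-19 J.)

L = 0.496 nm

From E_n = n²h²/(8m_eL²), L = n·h/√(8m_eE_n).
E_2 = 6.13 eV = 9.808×10^-19 J, so L = 2·6.63×10^-34/√(8·9.11×10^-31·9.808×10^-19) = 4.96×10^-10 m = 0.496 nm.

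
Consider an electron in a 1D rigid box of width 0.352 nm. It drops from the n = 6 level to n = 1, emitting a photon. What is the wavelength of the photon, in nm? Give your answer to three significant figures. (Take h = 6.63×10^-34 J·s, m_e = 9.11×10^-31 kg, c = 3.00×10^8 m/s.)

E_1 = h²/(8m_eL²) = 4.868×10^-19 J, so ΔE = (6² − 1²)E_1 = 1.704×10^-17 J.
λ = hc/ΔE = (6.63×10^-34·3.00×10^8)/1.704×10^-17 = 1.17×10^-8 m = 11.7 nm.

λ = 11.7 nm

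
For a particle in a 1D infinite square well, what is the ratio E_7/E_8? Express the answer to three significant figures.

0.766

E_n ∝ n², so E_7/E_8 = 7²/8² = 49/64 = 0.766.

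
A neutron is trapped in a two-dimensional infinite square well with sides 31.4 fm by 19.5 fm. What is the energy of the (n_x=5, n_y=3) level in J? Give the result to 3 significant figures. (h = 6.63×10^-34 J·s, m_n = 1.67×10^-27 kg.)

For a 2D rectangular well E = (h²/8m_n)·Σ n_i²/L_i² = (6.63×10^-34)²/(8·1.67×10^-27) · [5²/(31.4 fm)² + 3²/(19.5 fm)²].
Evaluating gives E = 1.61×10^-12 J.

E = 1.61×10^-12 J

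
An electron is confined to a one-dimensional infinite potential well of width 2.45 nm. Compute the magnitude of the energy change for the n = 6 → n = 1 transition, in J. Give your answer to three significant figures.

E_1 = h²/(8m_eL²) = 1.004×10^-20 J.
|ΔE| = |6² − 1²|·E_1 = 35·1.004×10^-20 J = 3.51×10^-19 J.

|ΔE| = 3.51×10^-19 J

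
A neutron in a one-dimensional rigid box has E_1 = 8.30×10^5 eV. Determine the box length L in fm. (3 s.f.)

L = 15.7 fm

From E_n = n²h²/(8m_nL²), L = n·h/√(8m_nE_n).
E_1 = 8.30×10^5 eV = 1.330×10^-13 J, so L = 1·6.626×10^-34/√(8·1.675×10^-27·1.330×10^-13) = 1.57×10^-14 m = 15.7 fm.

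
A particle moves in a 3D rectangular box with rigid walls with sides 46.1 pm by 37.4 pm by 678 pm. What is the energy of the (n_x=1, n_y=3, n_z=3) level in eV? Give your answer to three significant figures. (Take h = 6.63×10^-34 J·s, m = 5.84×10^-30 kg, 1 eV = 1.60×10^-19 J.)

For a 3D rectangular well E = (h²/8m)·Σ n_i²/L_i² = (6.63×10^-34)²/(8·5.84×10^-30) · [1²/(46.1 pm)² + 3²/(37.4 pm)² + 3²/(678 pm)²].
Evaluating gives E = 6.515×10^-17 J = 407 eV.

E = 407 eV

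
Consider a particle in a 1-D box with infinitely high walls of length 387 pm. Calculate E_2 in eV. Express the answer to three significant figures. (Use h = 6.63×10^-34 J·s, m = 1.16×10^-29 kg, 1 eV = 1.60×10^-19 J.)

For an infinite well E_n = n²h²/(8mL²), so E_1 = h²/(8mL²) = (6.63×10^-34)²/(8·1.16×10^-29·(3.87×10^-10 m)²) = 3.163×10^-20 J.
Then E_2 = 2²·E_1 = 4·3.163×10^-20 J = 1.265×10^-19 J.
Converting, E_2 = 1.265×10^-19 J / (1.60×10^-19 J/eV) = 0.791 eV.

E_2 = 0.791 eV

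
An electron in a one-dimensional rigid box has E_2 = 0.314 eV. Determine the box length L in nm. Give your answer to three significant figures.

L = 2.19 nm

From E_n = n²h²/(8m_eL²), L = n·h/√(8m_eE_n).
E_2 = 0.314 eV = 5.030×10^-20 J, so L = 2·6.626×10^-34/√(8·9.109×10^-31·5.030×10^-20) = 2.19×10^-9 m = 2.19 nm.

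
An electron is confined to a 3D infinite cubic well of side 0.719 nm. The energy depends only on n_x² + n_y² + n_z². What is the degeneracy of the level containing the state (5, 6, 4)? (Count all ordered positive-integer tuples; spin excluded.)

The level has n_x² + n_y² + n_z² = 77. The ordered positive-integer solutions are (2, 3, 8), (2, 8, 3), (3, 2, 8), (3, 8, 2), (4, 5, 6), (4, 6, 5), (5, 4, 6), (5, 6, 4), (6, 4, 5), (6, 5, 4), (8, 2, 3), (8, 3, 2).
That gives 12 states.

degeneracy = 12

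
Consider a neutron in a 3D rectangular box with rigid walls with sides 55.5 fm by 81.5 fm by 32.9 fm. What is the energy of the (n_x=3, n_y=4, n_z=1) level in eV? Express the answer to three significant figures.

For a 3D rectangular well E = (h²/8m_n)·Σ n_i²/L_i² = (6.626×10^-34)²/(8·1.675×10^-27) · [3²/(55.5 fm)² + 4²/(81.5 fm)² + 1²/(32.9 fm)²].
Evaluating gives E = 2.049×10^-13 J = 1.28×10^6 eV.

E = 1.28×10^6 eV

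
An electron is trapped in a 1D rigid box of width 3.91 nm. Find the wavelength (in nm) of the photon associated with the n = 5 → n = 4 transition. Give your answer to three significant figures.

E_1 = h²/(8m_eL²) = 3.941×10^-21 J, so ΔE = (5² − 4²)E_1 = 3.547×10^-20 J.
λ = hc/ΔE = (6.626×10^-34·2.998×10^8)/3.547×10^-20 = 5.60×10^-6 m = 5.60×10^3 nm.

λ = 5.60×10^3 nm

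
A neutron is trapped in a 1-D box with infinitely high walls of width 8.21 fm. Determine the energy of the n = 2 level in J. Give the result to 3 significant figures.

For an infinite well E_n = n²h²/(8m_nL²), so E_1 = h²/(8m_nL²) = (6.626×10^-34)²/(8·1.675×10^-27·(8.21×10^-15 m)²) = 4.861×10^-13 J.
Then E_2 = 2²·E_1 = 4·4.861×10^-13 J = 1.94×10^-12 J.

E_2 = 1.94×10^-12 J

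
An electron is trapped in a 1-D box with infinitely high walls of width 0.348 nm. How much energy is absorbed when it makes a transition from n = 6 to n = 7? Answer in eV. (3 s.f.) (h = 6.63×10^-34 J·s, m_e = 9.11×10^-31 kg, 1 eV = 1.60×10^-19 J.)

E_1 = h²/(8m_eL²) = 4.980×10^-19 J.
|ΔE| = |6² − 7²|·E_1 = 13·4.980×10^-19 J = 6.474×10^-18 J = 40.5 eV.

|ΔE| = 40.5 eV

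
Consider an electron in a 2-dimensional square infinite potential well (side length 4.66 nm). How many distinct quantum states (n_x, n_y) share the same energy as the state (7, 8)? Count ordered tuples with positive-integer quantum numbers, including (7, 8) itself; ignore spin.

degeneracy = 2

The level has n_x² + n_y² = 113. The ordered positive-integer solutions are (7, 8), (8, 7).
That gives 2 states.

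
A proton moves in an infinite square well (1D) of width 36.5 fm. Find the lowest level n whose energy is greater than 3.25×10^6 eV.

E_1 = h²/(8m_pL²) = 2.462×10^-14 J = 1.537×10^5 eV.
Need n² > 3.25×10^6/1.537×10^5 = 21.15, i.e. n > 4.599.
The smallest integer satisfying this is n = 5.

n = 5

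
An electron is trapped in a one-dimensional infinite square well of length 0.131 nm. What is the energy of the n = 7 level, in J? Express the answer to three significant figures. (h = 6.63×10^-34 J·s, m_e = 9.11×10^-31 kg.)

E_7 = 1.72×10^-16 J

For an infinite well E_n = n²h²/(8m_eL²), so E_1 = h²/(8m_eL²) = (6.63×10^-34)²/(8·9.11×10^-31·(1.31×10^-10 m)²) = 3.515×10^-18 J.
Then E_7 = 7²·E_1 = 49·3.515×10^-18 J = 1.72×10^-16 J.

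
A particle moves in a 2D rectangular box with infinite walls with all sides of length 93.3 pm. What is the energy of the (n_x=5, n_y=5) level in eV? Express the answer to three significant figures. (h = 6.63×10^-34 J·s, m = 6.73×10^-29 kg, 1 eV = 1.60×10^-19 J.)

E = 29.3 eV

For a 2D rectangular well E = (h²/8m)·Σ n_i²/L_i² = (6.63×10^-34)²/(8·6.73×10^-29) · [5²/(93.3 pm)² + 5²/(93.3 pm)²].
Evaluating gives E = 4.690×10^-18 J = 29.3 eV.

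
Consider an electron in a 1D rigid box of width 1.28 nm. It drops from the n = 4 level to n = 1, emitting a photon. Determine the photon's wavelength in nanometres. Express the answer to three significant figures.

E_1 = h²/(8m_eL²) = 3.677×10^-20 J, so ΔE = (4² − 1²)E_1 = 5.516×10^-19 J.
λ = hc/ΔE = (6.626×10^-34·2.998×10^8)/5.516×10^-19 = 3.60×10^-7 m = 360 nm.

λ = 360 nm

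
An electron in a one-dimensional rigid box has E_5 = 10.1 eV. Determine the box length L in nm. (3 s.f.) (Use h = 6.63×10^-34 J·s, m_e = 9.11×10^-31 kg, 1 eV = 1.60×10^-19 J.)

L = 0.966 nm

From E_n = n²h²/(8m_eL²), L = n·h/√(8m_eE_n).
E_5 = 10.1 eV = 1.616×10^-18 J, so L = 5·6.63×10^-34/√(8·9.11×10^-31·1.616×10^-18) = 9.66×10^-10 m = 0.966 nm.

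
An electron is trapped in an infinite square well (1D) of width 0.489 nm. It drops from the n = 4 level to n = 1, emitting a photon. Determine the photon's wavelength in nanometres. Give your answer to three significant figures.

λ = 52.6 nm

E_1 = h²/(8m_eL²) = 2.520×10^-19 J, so ΔE = (4² − 1²)E_1 = 3.780×10^-18 J.
λ = hc/ΔE = (6.626×10^-34·2.998×10^8)/3.780×10^-18 = 5.26×10^-8 m = 52.6 nm.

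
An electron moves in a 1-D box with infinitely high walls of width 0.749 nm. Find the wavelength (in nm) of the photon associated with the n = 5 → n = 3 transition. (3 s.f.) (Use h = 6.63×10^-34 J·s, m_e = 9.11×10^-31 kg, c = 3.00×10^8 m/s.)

λ = 116 nm

E_1 = h²/(8m_eL²) = 1.075×10^-19 J, so ΔE = (5² − 3²)E_1 = 1.720×10^-18 J.
λ = hc/ΔE = (6.63×10^-34·3.00×10^8)/1.720×10^-18 = 1.16×10^-7 m = 116 nm.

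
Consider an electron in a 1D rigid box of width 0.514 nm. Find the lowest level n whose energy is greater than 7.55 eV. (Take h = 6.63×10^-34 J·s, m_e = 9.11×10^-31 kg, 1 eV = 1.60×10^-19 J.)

E_1 = h²/(8m_eL²) = 2.283×10^-19 J = 1.427 eV.
Need n² > 7.55/1.427 = 5.291, i.e. n > 2.300.
The smallest integer satisfying this is n = 3.

n = 3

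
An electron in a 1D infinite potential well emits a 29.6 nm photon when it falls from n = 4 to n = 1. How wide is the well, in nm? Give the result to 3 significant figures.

The photon carries ΔE = hc/λ = 6.626×10^-34·2.998×10^8/2.96×10^-8 m = 6.711×10^-18 J.
Since ΔE = (4² − 1²)E_1, E_1 = 4.474×10^-19 J, and L = h/√(8m_eE_1) = 3.67×10^-10 m = 0.367 nm.

L = 0.367 nm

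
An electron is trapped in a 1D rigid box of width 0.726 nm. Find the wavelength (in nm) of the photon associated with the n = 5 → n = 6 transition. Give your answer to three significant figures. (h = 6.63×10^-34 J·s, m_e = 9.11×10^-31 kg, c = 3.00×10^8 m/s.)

λ = 158 nm

E_1 = h²/(8m_eL²) = 1.144×10^-19 J, so ΔE = (6² − 5²)E_1 = 1.258×10^-18 J.
λ = hc/ΔE = (6.63×10^-34·3.00×10^8)/1.258×10^-18 = 1.58×10^-7 m = 158 nm.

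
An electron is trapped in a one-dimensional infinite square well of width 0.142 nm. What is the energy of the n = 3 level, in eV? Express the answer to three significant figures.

E_3 = 168 eV

For an infinite well E_n = n²h²/(8m_eL²), so E_1 = h²/(8m_eL²) = (6.626×10^-34)²/(8·9.109×10^-31·(1.42×10^-10 m)²) = 2.988×10^-18 J.
Then E_3 = 3²·E_1 = 9·2.988×10^-18 J = 2.689×10^-17 J.
Converting, E_3 = 2.689×10^-17 J / (1.602×10^-19 J/eV) = 168 eV.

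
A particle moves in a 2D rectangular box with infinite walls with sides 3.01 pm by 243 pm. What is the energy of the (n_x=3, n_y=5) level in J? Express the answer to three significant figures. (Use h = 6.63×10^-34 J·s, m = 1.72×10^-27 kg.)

E = 3.17×10^-17 J

For a 2D rectangular well E = (h²/8m)·Σ n_i²/L_i² = (6.63×10^-34)²/(8·1.72×10^-27) · [3²/(3.01 pm)² + 5²/(243 pm)²].
Evaluating gives E = 3.17×10^-17 J.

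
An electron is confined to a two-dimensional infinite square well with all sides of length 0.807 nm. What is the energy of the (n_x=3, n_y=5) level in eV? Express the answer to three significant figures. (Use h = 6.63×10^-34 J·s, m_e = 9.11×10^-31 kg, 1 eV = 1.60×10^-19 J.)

E = 19.7 eV

For a 2D rectangular well E = (h²/8m_e)·Σ n_i²/L_i² = (6.63×10^-34)²/(8·9.11×10^-31) · [3²/(0.807 nm)² + 5²/(0.807 nm)²].
Evaluating gives E = 3.149×10^-18 J = 19.7 eV.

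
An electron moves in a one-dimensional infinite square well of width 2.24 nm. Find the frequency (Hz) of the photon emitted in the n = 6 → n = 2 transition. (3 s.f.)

E_1 = h²/(8m_eL²) = 1.201×10^-20 J and ΔE = (6² − 2²)E_1 = 3.843×10^-19 J.
f = ΔE/h = 3.843×10^-19/6.626×10^-34 = 5.80×10^14 Hz.

f = 5.80×10^14 Hz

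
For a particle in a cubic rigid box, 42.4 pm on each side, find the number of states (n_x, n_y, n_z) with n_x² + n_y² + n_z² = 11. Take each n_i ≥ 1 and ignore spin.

The level has n_x² + n_y² + n_z² = 11. The ordered positive-integer solutions are (1, 1, 3), (1, 3, 1), (3, 1, 1).
That gives 3 states.

degeneracy = 3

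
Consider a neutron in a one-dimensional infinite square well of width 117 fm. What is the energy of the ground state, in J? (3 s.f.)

For an infinite well E_n = n²h²/(8m_nL²), so E_1 = h²/(8m_nL²) = (6.626×10^-34)²/(8·1.675×10^-27·(1.17×10^-13 m)²) = 2.393×10^-15 J.

E_1 = 2.39×10^-15 J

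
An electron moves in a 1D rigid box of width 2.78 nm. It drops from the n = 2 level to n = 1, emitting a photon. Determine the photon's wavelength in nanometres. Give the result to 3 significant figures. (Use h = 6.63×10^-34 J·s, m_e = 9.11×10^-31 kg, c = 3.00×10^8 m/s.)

λ = 8.50×10^3 nm

E_1 = h²/(8m_eL²) = 7.804×10^-21 J, so ΔE = (2² − 1²)E_1 = 2.341×10^-20 J.
λ = hc/ΔE = (6.63×10^-34·3.00×10^8)/2.341×10^-20 = 8.50×10^-6 m = 8.50×10^3 nm.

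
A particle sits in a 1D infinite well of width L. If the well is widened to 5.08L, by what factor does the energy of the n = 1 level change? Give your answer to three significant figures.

0.0388

E_n ∝ 1/L², so the energy scales by 1/5.08² = 0.0388.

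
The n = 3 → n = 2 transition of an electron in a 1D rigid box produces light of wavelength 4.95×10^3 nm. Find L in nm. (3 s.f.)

The photon carries ΔE = hc/λ = 6.626×10^-34·2.998×10^8/4.95×10^-6 m = 4.013×10^-20 J.
Since ΔE = (3² − 2²)E_1, E_1 = 8.026×10^-21 J, and L = h/√(8m_eE_1) = 2.74×10^-9 m = 2.74 nm.

L = 2.74 nm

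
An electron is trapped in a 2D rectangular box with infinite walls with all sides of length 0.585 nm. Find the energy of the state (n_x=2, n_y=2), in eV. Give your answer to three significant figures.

For a 2D rectangular well E = (h²/8m_e)·Σ n_i²/L_i² = (6.626×10^-34)²/(8·9.109×10^-31) · [2²/(0.585 nm)² + 2²/(0.585 nm)²].
Evaluating gives E = 1.408×10^-18 J = 8.79 eV.

E = 8.79 eV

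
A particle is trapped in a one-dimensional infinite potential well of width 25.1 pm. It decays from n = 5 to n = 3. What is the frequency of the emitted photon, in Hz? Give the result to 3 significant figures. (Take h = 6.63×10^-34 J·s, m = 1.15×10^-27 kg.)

E_1 = h²/(8mL²) = 7.584×10^-20 J and ΔE = (5² − 3²)E_1 = 1.213×10^-18 J.
f = ΔE/h = 1.213×10^-18/6.63×10^-34 = 1.83×10^15 Hz.

f = 1.83×10^15 Hz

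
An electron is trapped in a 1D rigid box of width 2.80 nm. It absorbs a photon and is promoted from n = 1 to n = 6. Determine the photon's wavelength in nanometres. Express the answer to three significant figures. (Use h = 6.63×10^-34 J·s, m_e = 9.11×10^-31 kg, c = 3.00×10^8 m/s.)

λ = 739 nm

E_1 = h²/(8m_eL²) = 7.693×10^-21 J, so ΔE = (6² − 1²)E_1 = 2.693×10^-19 J.
λ = hc/ΔE = (6.63×10^-34·3.00×10^8)/2.693×10^-19 = 7.39×10^-7 m = 739 nm.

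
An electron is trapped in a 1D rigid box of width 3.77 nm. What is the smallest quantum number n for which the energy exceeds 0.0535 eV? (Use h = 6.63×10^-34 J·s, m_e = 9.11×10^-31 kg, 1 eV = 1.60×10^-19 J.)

E_1 = h²/(8m_eL²) = 4.244×10^-21 J = 0.02652 eV.
Need n² > 0.0535/0.02652 = 2.017, i.e. n > 1.420.
The smallest integer satisfying this is n = 2.

n = 2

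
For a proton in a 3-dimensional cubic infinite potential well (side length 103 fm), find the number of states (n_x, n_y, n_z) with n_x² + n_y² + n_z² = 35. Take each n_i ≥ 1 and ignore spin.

The level has n_x² + n_y² + n_z² = 35. The ordered positive-integer solutions are (1, 3, 5), (1, 5, 3), (3, 1, 5), (3, 5, 1), (5, 1, 3), (5, 3, 1).
That gives 6 states.

degeneracy = 6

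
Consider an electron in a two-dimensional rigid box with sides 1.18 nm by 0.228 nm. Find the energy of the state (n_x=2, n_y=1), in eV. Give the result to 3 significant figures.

E = 8.31 eV

For a 2D rectangular well E = (h²/8m_e)·Σ n_i²/L_i² = (6.626×10^-34)²/(8·9.109×10^-31) · [2²/(1.18 nm)² + 1²/(0.228 nm)²].
Evaluating gives E = 1.332×10^-18 J = 8.31 eV.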